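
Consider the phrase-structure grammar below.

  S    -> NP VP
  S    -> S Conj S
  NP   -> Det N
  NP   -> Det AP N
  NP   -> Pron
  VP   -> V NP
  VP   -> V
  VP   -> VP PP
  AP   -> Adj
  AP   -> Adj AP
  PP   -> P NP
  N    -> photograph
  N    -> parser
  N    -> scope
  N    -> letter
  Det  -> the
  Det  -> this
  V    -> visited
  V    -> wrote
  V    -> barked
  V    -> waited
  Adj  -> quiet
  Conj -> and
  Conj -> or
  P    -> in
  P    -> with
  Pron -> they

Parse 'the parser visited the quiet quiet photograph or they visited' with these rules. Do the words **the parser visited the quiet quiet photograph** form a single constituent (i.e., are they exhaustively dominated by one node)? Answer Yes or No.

[S [S [NP [Det the] [N parser]] [VP [V visited] [NP [Det the] [AP [Adj quiet] [AP [Adj quiet]]] [N photograph]]]] [Conj or] [S [NP [Pron they]] [VP [V visited]]]]
The words 'the parser visited the quiet quiet photograph' are exhaustively dominated by a single S node (built by S → NP VP), so they form a constituent.

Yes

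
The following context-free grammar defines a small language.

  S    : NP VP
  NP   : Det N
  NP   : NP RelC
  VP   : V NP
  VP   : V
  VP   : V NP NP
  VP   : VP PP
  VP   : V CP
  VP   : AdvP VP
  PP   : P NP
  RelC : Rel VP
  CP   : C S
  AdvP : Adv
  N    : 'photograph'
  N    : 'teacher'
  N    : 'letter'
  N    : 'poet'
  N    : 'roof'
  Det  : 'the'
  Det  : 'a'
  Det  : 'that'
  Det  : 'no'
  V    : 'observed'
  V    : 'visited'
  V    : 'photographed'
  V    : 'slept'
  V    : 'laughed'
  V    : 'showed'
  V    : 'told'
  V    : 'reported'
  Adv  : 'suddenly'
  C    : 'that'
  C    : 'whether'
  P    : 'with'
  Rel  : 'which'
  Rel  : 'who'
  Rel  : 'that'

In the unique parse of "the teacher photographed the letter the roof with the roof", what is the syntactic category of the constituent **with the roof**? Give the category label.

S
  NP
    Det: the
    N: teacher
  VP
    VP
      V: photographed
      NP
        Det: the
        N: letter
      NP
        Det: the
        N: roof
    PP
      P: with
      NP
        Det: the
        N: roof
The span 'with the roof' is the PP node built by PP → P NP.

PP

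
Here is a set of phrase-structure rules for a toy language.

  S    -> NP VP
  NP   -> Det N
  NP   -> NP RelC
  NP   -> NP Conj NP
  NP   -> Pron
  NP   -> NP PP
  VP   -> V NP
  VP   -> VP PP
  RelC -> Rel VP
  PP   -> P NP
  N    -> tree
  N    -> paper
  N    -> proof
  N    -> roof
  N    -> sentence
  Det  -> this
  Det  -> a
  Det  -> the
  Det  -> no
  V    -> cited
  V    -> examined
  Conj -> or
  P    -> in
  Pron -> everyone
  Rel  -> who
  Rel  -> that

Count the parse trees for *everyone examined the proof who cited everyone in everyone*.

Two of the 4 distinct bracketings:
[S [NP [Pron everyone]] [VP [V examined] [NP [NP [Det the] [N proof]] [RelC [Rel who] [VP [V cited] [NP [NP [Pron everyone]] [PP [P in] [NP [Pron everyone]]]]]]]]]
[S [NP [Pron everyone]] [VP [V examined] [NP [NP [Det the] [N proof]] [RelC [Rel who] [VP [VP [V cited] [NP [Pron everyone]]] [PP [P in] [NP [Pron everyone]]]]]]]]
The difference turns on whether NP → NP PP is used at the relevant span, versus an alternative expansion of NP.

4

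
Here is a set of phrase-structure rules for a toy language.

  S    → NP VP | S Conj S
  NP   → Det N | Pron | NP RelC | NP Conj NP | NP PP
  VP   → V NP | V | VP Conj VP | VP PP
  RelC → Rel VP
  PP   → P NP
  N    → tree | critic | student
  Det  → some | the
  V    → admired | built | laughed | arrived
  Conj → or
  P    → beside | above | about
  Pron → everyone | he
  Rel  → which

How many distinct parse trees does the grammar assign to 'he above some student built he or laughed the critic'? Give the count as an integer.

1

[S [NP [NP [Pron he]] [PP [P above] [NP [Det some] [N student]]]] [VP [VP [V built] [NP [Pron he]]] [Conj or] [VP [V laughed] [NP [Det the] [N critic]]]]]
No rule offers an alternative attachment or grouping for any span, so this is the only derivation.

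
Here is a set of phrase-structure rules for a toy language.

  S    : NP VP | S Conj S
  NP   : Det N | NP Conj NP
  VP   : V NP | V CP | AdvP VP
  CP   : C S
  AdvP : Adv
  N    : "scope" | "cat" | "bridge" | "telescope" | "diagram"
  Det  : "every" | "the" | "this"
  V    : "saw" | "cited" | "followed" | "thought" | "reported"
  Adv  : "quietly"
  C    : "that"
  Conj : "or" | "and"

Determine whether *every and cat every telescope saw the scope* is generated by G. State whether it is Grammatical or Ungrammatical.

A Det word can never sit immediately before a Conj word in any string this grammar generates, so the substring 'every and' rules out a derivation.

Ungrammatical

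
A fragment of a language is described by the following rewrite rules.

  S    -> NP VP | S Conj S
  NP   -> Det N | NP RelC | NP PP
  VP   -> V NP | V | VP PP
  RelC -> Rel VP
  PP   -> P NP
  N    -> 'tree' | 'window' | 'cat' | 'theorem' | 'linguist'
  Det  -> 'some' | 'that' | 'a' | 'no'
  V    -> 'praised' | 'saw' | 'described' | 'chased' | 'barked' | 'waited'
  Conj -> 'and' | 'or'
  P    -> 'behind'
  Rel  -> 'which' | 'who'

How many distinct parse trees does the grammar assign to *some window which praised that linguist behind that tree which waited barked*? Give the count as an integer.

Two of the 7 distinct bracketings:
[S [NP [NP [Det some] [N window]] [RelC [Rel which] [VP [V praised] [NP [NP [NP [Det that] [N linguist]] [PP [P behind] [NP [Det that] [N tree]]]] [RelC [Rel which] [VP [V waited]]]]]]] [VP [V barked]]]
[S [NP [NP [Det some] [N window]] [RelC [Rel which] [VP [V praised] [NP [NP [Det that] [N linguist]] [PP [P behind] [NP [NP [Det that] [N tree]] [RelC [Rel which] [VP [V waited]]]]]]]]] [VP [V barked]]]
The trees differ in how a recursive rule is bracketed over the same span.

7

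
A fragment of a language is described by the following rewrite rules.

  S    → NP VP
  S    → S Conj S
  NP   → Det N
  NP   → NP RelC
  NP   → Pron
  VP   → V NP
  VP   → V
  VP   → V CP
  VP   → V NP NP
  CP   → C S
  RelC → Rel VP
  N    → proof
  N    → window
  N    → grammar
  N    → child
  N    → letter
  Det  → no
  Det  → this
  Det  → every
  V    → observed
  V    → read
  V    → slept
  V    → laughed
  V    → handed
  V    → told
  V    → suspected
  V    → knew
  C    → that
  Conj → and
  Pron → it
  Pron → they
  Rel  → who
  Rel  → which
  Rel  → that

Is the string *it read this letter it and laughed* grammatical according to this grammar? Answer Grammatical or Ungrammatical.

Ungrammatical

A Conj word can never sit immediately before a V word in any string this grammar generates, so the substring 'and laughed' rules out a derivation.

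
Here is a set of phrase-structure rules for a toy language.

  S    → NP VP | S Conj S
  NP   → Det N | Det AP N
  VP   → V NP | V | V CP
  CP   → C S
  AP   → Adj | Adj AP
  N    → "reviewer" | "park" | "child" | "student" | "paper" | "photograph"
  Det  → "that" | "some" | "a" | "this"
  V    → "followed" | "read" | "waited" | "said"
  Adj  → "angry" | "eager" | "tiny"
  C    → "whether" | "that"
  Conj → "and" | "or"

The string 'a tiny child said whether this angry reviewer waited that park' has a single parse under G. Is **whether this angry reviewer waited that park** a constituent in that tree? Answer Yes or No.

Yes

[S [NP [Det a] [AP [Adj tiny]] [N child]] [VP [V said] [CP [C whether] [S [NP [Det this] [AP [Adj angry]] [N reviewer]] [VP [V waited] [NP [Det that] [N park]]]]]]]
The words 'whether this angry reviewer waited that park' are exhaustively dominated by a single CP node (built by CP → C S), so they form a constituent.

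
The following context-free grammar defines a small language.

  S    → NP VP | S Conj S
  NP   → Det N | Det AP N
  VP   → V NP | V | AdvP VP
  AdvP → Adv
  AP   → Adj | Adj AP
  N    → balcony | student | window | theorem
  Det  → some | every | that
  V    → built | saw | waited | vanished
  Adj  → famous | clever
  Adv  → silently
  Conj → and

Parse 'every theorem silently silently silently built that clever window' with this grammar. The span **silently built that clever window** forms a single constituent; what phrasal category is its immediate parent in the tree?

[S [NP [Det every] [N theorem]] [VP [AdvP [Adv silently]] [VP [AdvP [Adv silently]] [VP [AdvP [Adv silently]] [VP [V built] [NP [Det that] [AP [Adj clever]] [N window]]]]]]]
The span 'silently built that clever window' is the VP node built by VP → AdvP VP.
Its mother is the VP built by VP → AdvP VP.

VP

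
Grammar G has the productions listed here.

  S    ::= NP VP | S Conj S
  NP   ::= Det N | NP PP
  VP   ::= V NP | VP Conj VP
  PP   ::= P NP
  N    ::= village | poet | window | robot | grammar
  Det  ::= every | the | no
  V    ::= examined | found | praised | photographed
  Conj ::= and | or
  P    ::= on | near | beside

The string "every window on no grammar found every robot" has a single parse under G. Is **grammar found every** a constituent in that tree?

No

[S [NP [NP [Det every] [N window]] [PP [P on] [NP [Det no] [N grammar]]]] [VP [V found] [NP [Det every] [N robot]]]]
The smallest constituent containing 'grammar found every' is the S spanning 'every window on no grammar found every robot'; no single node in the tree dominates exactly the given words.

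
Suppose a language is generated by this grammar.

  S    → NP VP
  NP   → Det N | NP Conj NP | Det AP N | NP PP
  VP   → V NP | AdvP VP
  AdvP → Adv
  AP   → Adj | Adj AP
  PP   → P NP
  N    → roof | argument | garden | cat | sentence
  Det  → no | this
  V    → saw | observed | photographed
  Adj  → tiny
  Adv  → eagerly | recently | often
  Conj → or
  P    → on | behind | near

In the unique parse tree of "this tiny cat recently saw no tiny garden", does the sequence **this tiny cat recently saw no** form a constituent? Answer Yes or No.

[S [NP [Det this] [AP [Adj tiny]] [N cat]] [VP [AdvP [Adv recently]] [VP [V saw] [NP [Det no] [AP [Adj tiny]] [N garden]]]]]
The smallest constituent containing 'this tiny cat recently saw no' is the S spanning 'this tiny cat recently saw no tiny garden'; no single node in the tree dominates exactly the given words.

No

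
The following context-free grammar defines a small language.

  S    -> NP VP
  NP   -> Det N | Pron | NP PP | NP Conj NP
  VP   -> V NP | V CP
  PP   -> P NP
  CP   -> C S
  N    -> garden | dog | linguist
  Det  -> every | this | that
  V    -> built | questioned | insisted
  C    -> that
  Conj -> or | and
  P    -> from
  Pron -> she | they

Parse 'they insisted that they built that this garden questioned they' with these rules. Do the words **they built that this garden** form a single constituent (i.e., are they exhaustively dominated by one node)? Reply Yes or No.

No

[S [NP [Pron they]] [VP [V insisted] [CP [C that] [S [NP [Pron they]] [VP [V built] [CP [C that] [S [NP [Det this] [N garden]] [VP [V questioned] [NP [Pron they]]]]]]]]]]
The smallest constituent containing 'they built that this garden' is the S spanning 'they built that this garden questioned they'; no single node in the tree dominates exactly the given words.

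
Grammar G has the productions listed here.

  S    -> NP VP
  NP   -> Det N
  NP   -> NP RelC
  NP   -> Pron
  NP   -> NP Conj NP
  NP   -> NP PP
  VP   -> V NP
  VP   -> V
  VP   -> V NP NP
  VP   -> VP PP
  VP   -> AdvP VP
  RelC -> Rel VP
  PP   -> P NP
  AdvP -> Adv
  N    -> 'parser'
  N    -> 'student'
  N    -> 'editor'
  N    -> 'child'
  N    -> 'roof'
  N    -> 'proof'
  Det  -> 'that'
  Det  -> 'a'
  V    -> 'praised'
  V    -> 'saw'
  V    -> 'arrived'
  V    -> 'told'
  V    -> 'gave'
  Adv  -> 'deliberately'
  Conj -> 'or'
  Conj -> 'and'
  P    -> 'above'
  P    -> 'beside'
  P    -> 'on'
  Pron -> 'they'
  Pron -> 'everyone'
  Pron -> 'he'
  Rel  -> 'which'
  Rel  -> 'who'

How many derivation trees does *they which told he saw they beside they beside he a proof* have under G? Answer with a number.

The two bracketings:
[S [NP [NP [Pron they]] [RelC [Rel which] [VP [V told] [NP [Pron he]]]]] [VP [V saw] [NP [NP [Pron they]] [PP [P beside] [NP [NP [Pron they]] [PP [P beside] [NP [Pron he]]]]]] [NP [Det a] [N proof]]]]
[S [NP [NP [Pron they]] [RelC [Rel which] [VP [V told] [NP [Pron he]]]]] [VP [V saw] [NP [NP [NP [Pron they]] [PP [P beside] [NP [Pron they]]]] [PP [P beside] [NP [Pron he]]]] [NP [Det a] [N proof]]]]
The trees differ in how a recursive rule is bracketed over the same span.

2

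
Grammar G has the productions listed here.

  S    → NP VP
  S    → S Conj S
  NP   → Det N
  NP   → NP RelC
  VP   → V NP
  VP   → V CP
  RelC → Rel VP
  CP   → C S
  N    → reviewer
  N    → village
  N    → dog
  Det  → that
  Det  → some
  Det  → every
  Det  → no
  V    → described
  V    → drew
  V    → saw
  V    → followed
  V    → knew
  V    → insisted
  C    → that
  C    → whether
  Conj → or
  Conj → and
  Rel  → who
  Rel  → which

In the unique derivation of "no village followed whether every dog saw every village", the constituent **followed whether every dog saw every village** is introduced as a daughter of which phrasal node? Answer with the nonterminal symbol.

S

S
  NP
    Det: no
    N: village
  VP
    V: followed
    CP
      C: whether
      S
        NP
          Det: every
          N: dog
        VP
          V: saw
          NP
            Det: every
            N: village
The span 'followed whether every dog saw every village' is the VP node built by VP → V CP.
Its mother is the S built by S → NP VP.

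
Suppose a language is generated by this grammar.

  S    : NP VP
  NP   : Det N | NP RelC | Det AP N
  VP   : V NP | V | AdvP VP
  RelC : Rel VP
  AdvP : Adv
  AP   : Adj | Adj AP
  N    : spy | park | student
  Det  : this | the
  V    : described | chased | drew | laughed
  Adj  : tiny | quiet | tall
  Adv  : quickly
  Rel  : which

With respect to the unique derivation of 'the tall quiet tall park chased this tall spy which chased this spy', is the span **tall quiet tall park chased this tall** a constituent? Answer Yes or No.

[S [NP [Det the] [AP [Adj tall] [AP [Adj quiet] [AP [Adj tall]]]] [N park]] [VP [V chased] [NP [NP [Det this] [AP [Adj tall]] [N spy]] [RelC [Rel which] [VP [V chased] [NP [Det this] [N spy]]]]]]]
The smallest constituent containing 'tall quiet tall park chased this tall' is the S spanning 'the tall quiet tall park chased this tall spy which chased this spy'; no single node in the tree dominates exactly the given words.

No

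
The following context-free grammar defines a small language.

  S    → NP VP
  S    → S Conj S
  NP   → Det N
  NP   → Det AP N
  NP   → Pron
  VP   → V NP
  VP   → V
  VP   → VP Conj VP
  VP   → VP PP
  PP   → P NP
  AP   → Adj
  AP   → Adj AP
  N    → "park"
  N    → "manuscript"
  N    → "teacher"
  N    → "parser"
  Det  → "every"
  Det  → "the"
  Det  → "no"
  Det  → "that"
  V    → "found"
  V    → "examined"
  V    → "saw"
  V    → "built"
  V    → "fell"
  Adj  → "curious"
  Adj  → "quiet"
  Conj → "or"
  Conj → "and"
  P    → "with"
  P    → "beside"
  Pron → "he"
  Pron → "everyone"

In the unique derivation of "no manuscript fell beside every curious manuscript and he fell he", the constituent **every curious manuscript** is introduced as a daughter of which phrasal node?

[S [S [NP [Det no] [N manuscript]] [VP [VP [V fell]] [PP [P beside] [NP [Det every] [AP [Adj curious]] [N manuscript]]]]] [Conj and] [S [NP [Pron he]] [VP [V fell] [NP [Pron he]]]]]
The span 'every curious manuscript' is the NP node built by NP → Det AP N.
Its mother is the PP built by PP → P NP.

PP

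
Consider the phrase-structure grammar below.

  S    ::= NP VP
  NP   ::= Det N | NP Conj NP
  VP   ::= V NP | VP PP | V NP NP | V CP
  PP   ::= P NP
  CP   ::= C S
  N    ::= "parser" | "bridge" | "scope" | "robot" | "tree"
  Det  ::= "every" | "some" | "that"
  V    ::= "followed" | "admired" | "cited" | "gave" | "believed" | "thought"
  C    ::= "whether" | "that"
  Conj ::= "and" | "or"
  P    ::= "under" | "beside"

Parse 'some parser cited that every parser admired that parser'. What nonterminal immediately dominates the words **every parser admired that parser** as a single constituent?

S
  NP
    Det: some
    N: parser
  VP
    V: cited
    CP
      C: that
      S
        NP
          Det: every
          N: parser
        VP
          V: admired
          NP
            Det: that
            N: parser
The span 'every parser admired that parser' is the S node built by S → NP VP.

S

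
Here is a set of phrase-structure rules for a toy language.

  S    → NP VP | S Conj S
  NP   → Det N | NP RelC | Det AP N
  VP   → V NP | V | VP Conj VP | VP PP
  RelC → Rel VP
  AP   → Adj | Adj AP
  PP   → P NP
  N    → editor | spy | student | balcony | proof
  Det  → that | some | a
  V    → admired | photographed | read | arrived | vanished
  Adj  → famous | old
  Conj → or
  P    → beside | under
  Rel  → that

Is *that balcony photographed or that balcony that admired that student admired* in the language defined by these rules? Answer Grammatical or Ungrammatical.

Grammatical

S
  S
    NP
      Det: that
      N: balcony
    VP
      V: photographed
  Conj: or
  S
    NP
      NP
        Det: that
        N: balcony
      RelC
        Rel: that
        VP
          V: admired
          NP
            Det: that
            N: student
    VP
      V: admired
The bracketing above is licensed at every node by one of the given productions, with S at the root.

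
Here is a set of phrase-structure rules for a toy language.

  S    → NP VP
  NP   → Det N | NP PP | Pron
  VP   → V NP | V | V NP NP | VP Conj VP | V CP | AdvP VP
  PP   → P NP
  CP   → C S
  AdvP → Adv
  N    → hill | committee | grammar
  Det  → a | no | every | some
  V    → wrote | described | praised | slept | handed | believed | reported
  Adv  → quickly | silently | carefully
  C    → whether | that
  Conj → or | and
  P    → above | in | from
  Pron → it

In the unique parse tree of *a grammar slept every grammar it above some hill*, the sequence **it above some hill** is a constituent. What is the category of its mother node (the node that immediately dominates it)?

S
  NP
    Det: a
    N: grammar
  VP
    V: slept
    NP
      Det: every
      N: grammar
    NP
      NP
        Pron: it
      PP
        P: above
        NP
          Det: some
          N: hill
The span 'it above some hill' is the NP node built by NP → NP PP.
Its mother is the VP built by VP → V NP NP.

VP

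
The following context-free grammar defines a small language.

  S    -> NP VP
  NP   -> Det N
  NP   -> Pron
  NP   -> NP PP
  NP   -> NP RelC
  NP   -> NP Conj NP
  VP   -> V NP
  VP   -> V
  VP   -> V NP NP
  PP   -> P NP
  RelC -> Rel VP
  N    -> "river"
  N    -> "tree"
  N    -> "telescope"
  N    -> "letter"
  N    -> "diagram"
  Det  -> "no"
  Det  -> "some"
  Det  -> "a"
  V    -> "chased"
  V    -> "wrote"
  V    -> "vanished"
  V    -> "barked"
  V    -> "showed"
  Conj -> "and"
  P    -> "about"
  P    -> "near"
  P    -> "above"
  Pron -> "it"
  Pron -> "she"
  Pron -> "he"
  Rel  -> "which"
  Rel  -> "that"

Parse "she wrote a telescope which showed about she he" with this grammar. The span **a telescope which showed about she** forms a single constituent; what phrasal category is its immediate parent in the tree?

S
  NP
    Pron: she
  VP
    V: wrote
    NP
      NP
        NP
          Det: a
          N: telescope
        RelC
          Rel: which
          VP
            V: showed
      PP
        P: about
        NP
          Pron: she
    NP
      Pron: he
The span 'a telescope which showed about she' is the NP node built by NP → NP PP.
Its mother is the VP built by VP → V NP NP.

VP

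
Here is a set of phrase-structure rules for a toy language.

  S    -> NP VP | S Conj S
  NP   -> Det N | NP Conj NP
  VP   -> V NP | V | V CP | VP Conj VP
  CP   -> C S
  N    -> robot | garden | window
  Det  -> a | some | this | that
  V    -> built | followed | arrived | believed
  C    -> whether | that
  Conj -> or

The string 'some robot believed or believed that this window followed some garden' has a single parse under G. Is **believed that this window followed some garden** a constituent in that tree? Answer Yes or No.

Yes

[S [NP [Det some] [N robot]] [VP [VP [V believed]] [Conj or] [VP [V believed] [CP [C that] [S [NP [Det this] [N window]] [VP [V followed] [NP [Det some] [N garden]]]]]]]]
The words 'believed that this window followed some garden' are exhaustively dominated by a single VP node (built by VP → V CP), so they form a constituent.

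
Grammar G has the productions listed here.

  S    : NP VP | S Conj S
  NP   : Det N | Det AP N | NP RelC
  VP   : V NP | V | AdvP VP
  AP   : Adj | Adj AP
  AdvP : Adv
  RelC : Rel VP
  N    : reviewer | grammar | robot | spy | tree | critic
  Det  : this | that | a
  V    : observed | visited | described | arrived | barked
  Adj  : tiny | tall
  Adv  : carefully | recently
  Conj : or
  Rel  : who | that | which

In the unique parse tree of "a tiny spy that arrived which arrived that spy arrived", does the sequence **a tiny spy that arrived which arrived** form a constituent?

No

[S [NP [NP [NP [Det a] [AP [Adj tiny]] [N spy]] [RelC [Rel that] [VP [V arrived]]]] [RelC [Rel which] [VP [V arrived] [NP [Det that] [N spy]]]]] [VP [V arrived]]]
The smallest constituent containing 'a tiny spy that arrived which arrived' is the NP spanning 'a tiny spy that arrived which arrived that spy'; no single node in the tree dominates exactly the given words.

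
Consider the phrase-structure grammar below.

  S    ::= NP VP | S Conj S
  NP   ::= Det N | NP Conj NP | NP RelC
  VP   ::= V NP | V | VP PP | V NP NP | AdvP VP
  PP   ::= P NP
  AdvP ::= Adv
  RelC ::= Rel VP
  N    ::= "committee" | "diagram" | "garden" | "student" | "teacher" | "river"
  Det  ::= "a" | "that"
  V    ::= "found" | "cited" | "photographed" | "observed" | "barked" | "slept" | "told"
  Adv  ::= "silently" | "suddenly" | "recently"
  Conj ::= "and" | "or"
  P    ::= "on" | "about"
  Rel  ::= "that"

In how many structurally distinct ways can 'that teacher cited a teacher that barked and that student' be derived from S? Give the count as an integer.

[S [NP [Det that] [N teacher]] [VP [V cited] [NP [NP [NP [Det a] [N teacher]] [RelC [Rel that] [VP [V barked]]]] [Conj and] [NP [Det that] [N student]]]]]
No rule offers an alternative attachment or grouping for any span, so this is the only derivation.

1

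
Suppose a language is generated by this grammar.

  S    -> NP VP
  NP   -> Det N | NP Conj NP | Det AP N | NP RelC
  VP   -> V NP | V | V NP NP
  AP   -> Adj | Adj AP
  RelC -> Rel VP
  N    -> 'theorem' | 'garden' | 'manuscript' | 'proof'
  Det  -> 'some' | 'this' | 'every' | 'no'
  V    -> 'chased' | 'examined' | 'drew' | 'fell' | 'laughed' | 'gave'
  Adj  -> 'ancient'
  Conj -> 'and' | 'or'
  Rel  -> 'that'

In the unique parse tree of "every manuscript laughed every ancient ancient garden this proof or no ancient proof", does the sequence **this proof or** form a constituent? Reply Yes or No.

[S [NP [Det every] [N manuscript]] [VP [V laughed] [NP [Det every] [AP [Adj ancient] [AP [Adj ancient]]] [N garden]] [NP [NP [Det this] [N proof]] [Conj or] [NP [Det no] [AP [Adj ancient]] [N proof]]]]]
The smallest constituent containing 'this proof or' is the NP spanning 'this proof or no ancient proof'; no single node in the tree dominates exactly the given words.

No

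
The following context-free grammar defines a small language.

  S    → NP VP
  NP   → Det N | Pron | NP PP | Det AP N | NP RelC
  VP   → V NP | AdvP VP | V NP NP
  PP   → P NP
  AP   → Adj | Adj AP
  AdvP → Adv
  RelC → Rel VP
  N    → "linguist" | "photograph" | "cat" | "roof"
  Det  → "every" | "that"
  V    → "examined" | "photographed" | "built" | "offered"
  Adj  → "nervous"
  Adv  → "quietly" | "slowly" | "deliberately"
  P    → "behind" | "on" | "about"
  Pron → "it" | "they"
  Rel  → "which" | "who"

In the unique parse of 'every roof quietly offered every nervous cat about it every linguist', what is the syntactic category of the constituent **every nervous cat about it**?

NP

[S [NP [Det every] [N roof]] [VP [AdvP [Adv quietly]] [VP [V offered] [NP [NP [Det every] [AP [Adj nervous]] [N cat]] [PP [P about] [NP [Pron it]]]] [NP [Det every] [N linguist]]]]]
The span 'every nervous cat about it' is the NP node built by NP → NP PP.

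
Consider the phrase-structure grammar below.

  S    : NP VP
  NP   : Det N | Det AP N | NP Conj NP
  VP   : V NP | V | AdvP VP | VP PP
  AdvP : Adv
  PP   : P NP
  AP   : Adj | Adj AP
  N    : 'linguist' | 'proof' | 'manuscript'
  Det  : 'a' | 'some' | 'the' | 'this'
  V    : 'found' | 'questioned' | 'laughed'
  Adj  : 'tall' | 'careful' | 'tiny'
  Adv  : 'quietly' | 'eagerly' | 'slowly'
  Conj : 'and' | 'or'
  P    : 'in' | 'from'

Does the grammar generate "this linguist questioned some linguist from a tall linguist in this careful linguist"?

S
  NP
    Det: this
    N: linguist
  VP
    VP
      VP
        V: questioned
        NP
          Det: some
          N: linguist
      PP
        P: from
        NP
          Det: a
          AP
            Adj: tall
          N: linguist
    PP
      P: in
      NP
        Det: this
        AP
          Adj: careful
        N: linguist
The bracketing above is licensed at every node by one of the given productions, with S at the root.

Grammatical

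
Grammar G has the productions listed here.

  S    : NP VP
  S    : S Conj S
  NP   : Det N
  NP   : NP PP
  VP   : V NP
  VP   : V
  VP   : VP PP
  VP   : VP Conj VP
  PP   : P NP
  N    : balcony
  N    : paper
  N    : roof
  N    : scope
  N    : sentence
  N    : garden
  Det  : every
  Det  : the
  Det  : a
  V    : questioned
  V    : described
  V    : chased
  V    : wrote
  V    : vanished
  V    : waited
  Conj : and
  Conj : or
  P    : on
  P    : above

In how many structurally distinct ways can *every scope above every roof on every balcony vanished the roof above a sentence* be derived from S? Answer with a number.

4

Two of the 4 distinct bracketings:
[S [NP [NP [Det every] [N scope]] [PP [P above] [NP [NP [Det every] [N roof]] [PP [P on] [NP [Det every] [N balcony]]]]]] [VP [V vanished] [NP [NP [Det the] [N roof]] [PP [P above] [NP [Det a] [N sentence]]]]]]
[S [NP [NP [Det every] [N scope]] [PP [P above] [NP [NP [Det every] [N roof]] [PP [P on] [NP [Det every] [N balcony]]]]]] [VP [VP [V vanished] [NP [Det the] [N roof]]] [PP [P above] [NP [Det a] [N sentence]]]]]
The difference turns on whether VP → VP PP is used at the relevant span, versus an alternative expansion of VP.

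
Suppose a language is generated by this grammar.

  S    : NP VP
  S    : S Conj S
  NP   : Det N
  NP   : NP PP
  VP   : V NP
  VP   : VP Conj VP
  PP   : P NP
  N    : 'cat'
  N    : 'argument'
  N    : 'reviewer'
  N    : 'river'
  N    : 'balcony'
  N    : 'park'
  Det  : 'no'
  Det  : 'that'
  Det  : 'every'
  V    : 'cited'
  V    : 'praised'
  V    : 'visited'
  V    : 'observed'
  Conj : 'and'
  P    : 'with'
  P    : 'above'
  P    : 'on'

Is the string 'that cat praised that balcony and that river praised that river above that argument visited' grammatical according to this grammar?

Ungrammatical

For S → NP VP, the only prefix that parses as NP is 'that cat', but the remainder 'praised that balcony and that river praised that river above that argument visited' is not a VP under these rules. The alternative S rule S → S Conj S likewise has no satisfying split.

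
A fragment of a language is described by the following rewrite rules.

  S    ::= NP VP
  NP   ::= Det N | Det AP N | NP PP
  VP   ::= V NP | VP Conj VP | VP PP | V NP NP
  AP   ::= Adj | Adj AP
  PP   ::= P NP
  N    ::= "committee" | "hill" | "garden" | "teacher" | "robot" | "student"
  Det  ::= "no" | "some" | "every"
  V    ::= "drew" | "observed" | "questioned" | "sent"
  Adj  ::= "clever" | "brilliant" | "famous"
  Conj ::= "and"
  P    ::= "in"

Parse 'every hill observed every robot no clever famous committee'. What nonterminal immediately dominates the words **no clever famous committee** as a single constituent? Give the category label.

S
  NP
    Det: every
    N: hill
  VP
    V: observed
    NP
      Det: every
      N: robot
    NP
      Det: no
      AP
        Adj: clever
        AP
          Adj: famous
      N: committee
The span 'no clever famous committee' is the NP node built by NP → Det AP N.

NP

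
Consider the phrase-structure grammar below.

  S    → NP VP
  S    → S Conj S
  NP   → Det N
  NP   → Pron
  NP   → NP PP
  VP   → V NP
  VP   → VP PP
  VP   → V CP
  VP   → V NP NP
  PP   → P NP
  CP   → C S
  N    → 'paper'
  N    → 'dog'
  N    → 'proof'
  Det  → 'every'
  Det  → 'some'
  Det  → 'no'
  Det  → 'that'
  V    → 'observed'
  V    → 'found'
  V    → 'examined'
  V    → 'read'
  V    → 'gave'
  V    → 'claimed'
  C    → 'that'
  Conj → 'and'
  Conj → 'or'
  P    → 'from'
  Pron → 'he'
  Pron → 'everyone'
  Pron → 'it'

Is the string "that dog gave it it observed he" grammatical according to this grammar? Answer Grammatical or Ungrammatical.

Ungrammatical

For S → NP VP, the only prefix that parses as NP is 'that dog', but the remainder 'gave it it observed he' is not a VP under these rules. The alternative S rule S → S Conj S likewise has no satisfying split.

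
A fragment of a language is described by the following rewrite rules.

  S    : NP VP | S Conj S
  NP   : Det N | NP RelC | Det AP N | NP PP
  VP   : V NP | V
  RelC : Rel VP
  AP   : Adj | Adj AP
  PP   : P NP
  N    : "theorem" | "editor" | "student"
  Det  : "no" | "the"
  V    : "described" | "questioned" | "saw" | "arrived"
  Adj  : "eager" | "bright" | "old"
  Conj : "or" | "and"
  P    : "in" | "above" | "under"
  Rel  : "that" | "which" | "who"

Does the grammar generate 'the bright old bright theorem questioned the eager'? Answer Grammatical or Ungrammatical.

For S → NP VP, the only prefix that parses as NP is 'the bright old bright theorem', but the remainder 'questioned the eager' is not a VP under these rules. The alternative S rule S → S Conj S likewise has no satisfying split.

Ungrammatical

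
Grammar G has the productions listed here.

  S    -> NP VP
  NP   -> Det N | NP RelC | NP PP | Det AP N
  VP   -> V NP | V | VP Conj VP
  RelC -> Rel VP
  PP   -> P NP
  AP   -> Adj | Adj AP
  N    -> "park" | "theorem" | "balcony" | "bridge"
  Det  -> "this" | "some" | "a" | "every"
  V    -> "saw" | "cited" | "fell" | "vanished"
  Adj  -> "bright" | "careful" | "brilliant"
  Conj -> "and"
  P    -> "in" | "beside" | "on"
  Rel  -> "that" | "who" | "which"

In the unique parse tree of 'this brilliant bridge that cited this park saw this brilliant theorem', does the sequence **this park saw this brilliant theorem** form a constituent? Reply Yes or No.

[S [NP [NP [Det this] [AP [Adj brilliant]] [N bridge]] [RelC [Rel that] [VP [V cited] [NP [Det this] [N park]]]]] [VP [V saw] [NP [Det this] [AP [Adj brilliant]] [N theorem]]]]
The smallest constituent containing 'this park saw this brilliant theorem' is the S spanning 'this brilliant bridge that cited this park saw this brilliant theorem'; no single node in the tree dominates exactly the given words.

No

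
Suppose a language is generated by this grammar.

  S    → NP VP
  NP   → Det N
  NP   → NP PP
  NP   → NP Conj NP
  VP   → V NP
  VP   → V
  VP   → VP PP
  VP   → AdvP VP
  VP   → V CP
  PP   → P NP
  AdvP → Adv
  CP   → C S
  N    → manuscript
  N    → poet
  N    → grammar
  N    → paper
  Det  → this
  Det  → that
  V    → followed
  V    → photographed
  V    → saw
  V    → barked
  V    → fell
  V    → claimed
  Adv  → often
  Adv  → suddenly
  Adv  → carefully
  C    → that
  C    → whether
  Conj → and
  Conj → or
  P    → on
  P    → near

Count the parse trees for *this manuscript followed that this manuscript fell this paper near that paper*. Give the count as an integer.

3

Two of the 3 distinct bracketings:
[S [NP [Det this] [N manuscript]] [VP [VP [V followed] [CP [C that] [S [NP [Det this] [N manuscript]] [VP [V fell] [NP [Det this] [N paper]]]]]] [PP [P near] [NP [Det that] [N paper]]]]]
[S [NP [Det this] [N manuscript]] [VP [V followed] [CP [C that] [S [NP [Det this] [N manuscript]] [VP [V fell] [NP [NP [Det this] [N paper]] [PP [P near] [NP [Det that] [N paper]]]]]]]]]
The difference turns on whether NP → NP PP is used at the relevant span, versus an alternative expansion of NP.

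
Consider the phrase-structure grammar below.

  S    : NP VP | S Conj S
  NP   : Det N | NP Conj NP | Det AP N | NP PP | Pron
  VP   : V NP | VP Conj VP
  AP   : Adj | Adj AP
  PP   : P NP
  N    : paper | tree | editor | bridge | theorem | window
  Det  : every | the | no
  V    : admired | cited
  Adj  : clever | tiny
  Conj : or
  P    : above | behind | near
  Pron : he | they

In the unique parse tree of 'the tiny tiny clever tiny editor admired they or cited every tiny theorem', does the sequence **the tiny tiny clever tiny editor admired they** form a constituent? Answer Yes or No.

[S [NP [Det the] [AP [Adj tiny] [AP [Adj tiny] [AP [Adj clever] [AP [Adj tiny]]]]] [N editor]] [VP [VP [V admired] [NP [Pron they]]] [Conj or] [VP [V cited] [NP [Det every] [AP [Adj tiny]] [N theorem]]]]]
The smallest constituent containing 'the tiny tiny clever tiny editor admired they' is the S spanning 'the tiny tiny clever tiny editor admired they or cited every tiny theorem'; no single node in the tree dominates exactly the given words.

No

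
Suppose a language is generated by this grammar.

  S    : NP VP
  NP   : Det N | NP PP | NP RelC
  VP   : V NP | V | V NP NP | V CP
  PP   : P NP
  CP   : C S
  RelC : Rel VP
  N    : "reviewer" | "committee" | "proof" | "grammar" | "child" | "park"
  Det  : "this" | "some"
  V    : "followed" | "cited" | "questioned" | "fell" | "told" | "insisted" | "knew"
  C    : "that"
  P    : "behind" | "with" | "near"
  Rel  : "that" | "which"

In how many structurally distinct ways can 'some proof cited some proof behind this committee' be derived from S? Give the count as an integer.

[S [NP [Det some] [N proof]] [VP [V cited] [NP [NP [Det some] [N proof]] [PP [P behind] [NP [Det this] [N committee]]]]]]
No rule offers an alternative attachment or grouping for any span, so this is the only derivation.

1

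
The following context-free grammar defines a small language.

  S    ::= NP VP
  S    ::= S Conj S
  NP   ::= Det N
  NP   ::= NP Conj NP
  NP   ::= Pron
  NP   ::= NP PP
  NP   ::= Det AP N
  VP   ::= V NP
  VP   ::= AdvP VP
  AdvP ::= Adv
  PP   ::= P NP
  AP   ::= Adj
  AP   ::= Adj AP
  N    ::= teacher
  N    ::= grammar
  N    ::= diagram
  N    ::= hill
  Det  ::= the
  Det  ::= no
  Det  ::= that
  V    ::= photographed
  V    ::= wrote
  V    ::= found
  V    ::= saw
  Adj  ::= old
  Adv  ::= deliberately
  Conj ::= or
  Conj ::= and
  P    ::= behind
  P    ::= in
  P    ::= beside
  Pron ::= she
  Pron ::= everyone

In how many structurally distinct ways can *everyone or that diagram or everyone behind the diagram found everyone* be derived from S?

5

Two of the 5 distinct bracketings:
[S [NP [NP [Pron everyone]] [Conj or] [NP [NP [Det that] [N diagram]] [Conj or] [NP [NP [Pron everyone]] [PP [P behind] [NP [Det the] [N diagram]]]]]] [VP [V found] [NP [Pron everyone]]]]
[S [NP [NP [Pron everyone]] [Conj or] [NP [NP [NP [Det that] [N diagram]] [Conj or] [NP [Pron everyone]]] [PP [P behind] [NP [Det the] [N diagram]]]]] [VP [V found] [NP [Pron everyone]]]]
The trees differ in how a recursive rule is bracketed over the same span.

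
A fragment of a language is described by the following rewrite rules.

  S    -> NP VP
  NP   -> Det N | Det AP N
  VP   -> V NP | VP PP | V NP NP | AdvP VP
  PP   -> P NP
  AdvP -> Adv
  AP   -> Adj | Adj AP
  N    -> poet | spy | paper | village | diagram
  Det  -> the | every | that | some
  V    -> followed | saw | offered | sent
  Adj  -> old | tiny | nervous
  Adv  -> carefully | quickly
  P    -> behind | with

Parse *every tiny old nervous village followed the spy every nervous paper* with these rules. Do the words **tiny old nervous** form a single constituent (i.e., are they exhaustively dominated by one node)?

[S [NP [Det every] [AP [Adj tiny] [AP [Adj old] [AP [Adj nervous]]]] [N village]] [VP [V followed] [NP [Det the] [N spy]] [NP [Det every] [AP [Adj nervous]] [N paper]]]]
The words 'tiny old nervous' are exhaustively dominated by a single AP node (built by AP → Adj AP), so they form a constituent.

Yes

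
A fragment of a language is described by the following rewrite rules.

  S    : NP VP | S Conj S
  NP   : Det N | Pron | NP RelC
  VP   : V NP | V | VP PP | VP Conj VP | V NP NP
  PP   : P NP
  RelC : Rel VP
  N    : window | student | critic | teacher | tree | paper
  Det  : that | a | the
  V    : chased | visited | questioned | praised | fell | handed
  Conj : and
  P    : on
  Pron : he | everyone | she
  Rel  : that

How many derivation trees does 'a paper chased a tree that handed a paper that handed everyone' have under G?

Two of the 6 distinct bracketings:
[S [NP [Det a] [N paper]] [VP [V chased] [NP [NP [Det a] [N tree]] [RelC [Rel that] [VP [V handed] [NP [NP [Det a] [N paper]] [RelC [Rel that] [VP [V handed] [NP [Pron everyone]]]]]]]]]]
[S [NP [Det a] [N paper]] [VP [V chased] [NP [NP [Det a] [N tree]] [RelC [Rel that] [VP [V handed] [NP [NP [Det a] [N paper]] [RelC [Rel that] [VP [V handed]]]] [NP [Pron everyone]]]]]]]
The difference turns on whether VP → V is used at the relevant span, versus an alternative expansion of VP.

6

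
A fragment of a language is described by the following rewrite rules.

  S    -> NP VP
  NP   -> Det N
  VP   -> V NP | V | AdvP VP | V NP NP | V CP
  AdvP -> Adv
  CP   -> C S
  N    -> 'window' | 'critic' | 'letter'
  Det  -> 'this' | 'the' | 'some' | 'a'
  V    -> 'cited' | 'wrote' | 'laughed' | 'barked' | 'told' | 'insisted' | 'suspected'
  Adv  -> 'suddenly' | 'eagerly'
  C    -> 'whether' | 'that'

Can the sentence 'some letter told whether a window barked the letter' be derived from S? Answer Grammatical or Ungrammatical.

Grammatical

S
  NP
    Det: some
    N: letter
  VP
    V: told
    CP
      C: whether
      S
        NP
          Det: a
          N: window
        VP
          V: barked
          NP
            Det: the
            N: letter
Each bracket corresponds to one application of a listed rule, so the string is derivable from S.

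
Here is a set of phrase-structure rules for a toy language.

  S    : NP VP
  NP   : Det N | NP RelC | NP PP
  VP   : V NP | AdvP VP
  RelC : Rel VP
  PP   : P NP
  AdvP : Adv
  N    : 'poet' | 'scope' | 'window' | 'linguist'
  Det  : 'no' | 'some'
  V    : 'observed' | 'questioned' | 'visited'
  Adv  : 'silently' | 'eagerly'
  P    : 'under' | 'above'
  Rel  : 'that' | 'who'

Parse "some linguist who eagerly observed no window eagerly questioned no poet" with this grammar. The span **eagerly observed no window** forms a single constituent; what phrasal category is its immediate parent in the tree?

RelC

[S [NP [NP [Det some] [N linguist]] [RelC [Rel who] [VP [AdvP [Adv eagerly]] [VP [V observed] [NP [Det no] [N window]]]]]] [VP [AdvP [Adv eagerly]] [VP [V questioned] [NP [Det no] [N poet]]]]]
The span 'eagerly observed no window' is the VP node built by VP → AdvP VP.
Its mother is the RelC built by RelC → Rel VP.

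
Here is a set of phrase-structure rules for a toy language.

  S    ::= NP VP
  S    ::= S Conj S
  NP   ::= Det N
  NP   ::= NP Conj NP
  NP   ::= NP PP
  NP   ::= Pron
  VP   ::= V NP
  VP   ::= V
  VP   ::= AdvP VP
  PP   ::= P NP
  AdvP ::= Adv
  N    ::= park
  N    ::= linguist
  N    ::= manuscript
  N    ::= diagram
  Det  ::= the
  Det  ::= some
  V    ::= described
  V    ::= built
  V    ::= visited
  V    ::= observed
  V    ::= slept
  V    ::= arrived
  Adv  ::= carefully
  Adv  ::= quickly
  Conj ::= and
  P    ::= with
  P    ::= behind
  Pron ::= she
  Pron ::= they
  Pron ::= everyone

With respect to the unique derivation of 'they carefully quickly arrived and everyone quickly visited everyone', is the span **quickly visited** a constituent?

[S [S [NP [Pron they]] [VP [AdvP [Adv carefully]] [VP [AdvP [Adv quickly]] [VP [V arrived]]]]] [Conj and] [S [NP [Pron everyone]] [VP [AdvP [Adv quickly]] [VP [V visited] [NP [Pron everyone]]]]]]
The smallest constituent containing 'quickly visited' is the VP spanning 'quickly visited everyone'; no single node in the tree dominates exactly the given words.

No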